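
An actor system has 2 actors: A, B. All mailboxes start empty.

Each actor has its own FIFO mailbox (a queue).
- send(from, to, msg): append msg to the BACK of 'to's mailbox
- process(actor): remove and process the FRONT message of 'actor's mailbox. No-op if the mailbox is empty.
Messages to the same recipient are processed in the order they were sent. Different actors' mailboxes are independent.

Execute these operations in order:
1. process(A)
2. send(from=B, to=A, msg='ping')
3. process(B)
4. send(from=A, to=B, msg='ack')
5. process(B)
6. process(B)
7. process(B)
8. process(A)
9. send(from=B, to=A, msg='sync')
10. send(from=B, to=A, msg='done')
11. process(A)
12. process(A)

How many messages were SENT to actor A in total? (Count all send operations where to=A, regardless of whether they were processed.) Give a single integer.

After 1 (process(A)): A:[] B:[]
After 2 (send(from=B, to=A, msg='ping')): A:[ping] B:[]
After 3 (process(B)): A:[ping] B:[]
After 4 (send(from=A, to=B, msg='ack')): A:[ping] B:[ack]
After 5 (process(B)): A:[ping] B:[]
After 6 (process(B)): A:[ping] B:[]
After 7 (process(B)): A:[ping] B:[]
After 8 (process(A)): A:[] B:[]
After 9 (send(from=B, to=A, msg='sync')): A:[sync] B:[]
After 10 (send(from=B, to=A, msg='done')): A:[sync,done] B:[]
After 11 (process(A)): A:[done] B:[]
After 12 (process(A)): A:[] B:[]

Answer: 3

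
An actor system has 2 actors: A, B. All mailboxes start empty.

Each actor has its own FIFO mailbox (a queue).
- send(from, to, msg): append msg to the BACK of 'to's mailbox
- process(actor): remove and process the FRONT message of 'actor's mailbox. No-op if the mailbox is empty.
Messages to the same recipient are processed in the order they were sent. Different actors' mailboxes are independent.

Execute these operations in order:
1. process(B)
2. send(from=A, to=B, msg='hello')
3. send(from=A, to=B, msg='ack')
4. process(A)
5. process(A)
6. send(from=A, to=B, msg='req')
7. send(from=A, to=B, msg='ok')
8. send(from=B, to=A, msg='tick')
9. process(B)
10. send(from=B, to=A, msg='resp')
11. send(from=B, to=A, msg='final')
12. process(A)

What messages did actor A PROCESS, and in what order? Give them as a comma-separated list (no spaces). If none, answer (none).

Answer: tick

Derivation:
After 1 (process(B)): A:[] B:[]
After 2 (send(from=A, to=B, msg='hello')): A:[] B:[hello]
After 3 (send(from=A, to=B, msg='ack')): A:[] B:[hello,ack]
After 4 (process(A)): A:[] B:[hello,ack]
After 5 (process(A)): A:[] B:[hello,ack]
After 6 (send(from=A, to=B, msg='req')): A:[] B:[hello,ack,req]
After 7 (send(from=A, to=B, msg='ok')): A:[] B:[hello,ack,req,ok]
After 8 (send(from=B, to=A, msg='tick')): A:[tick] B:[hello,ack,req,ok]
After 9 (process(B)): A:[tick] B:[ack,req,ok]
After 10 (send(from=B, to=A, msg='resp')): A:[tick,resp] B:[ack,req,ok]
After 11 (send(from=B, to=A, msg='final')): A:[tick,resp,final] B:[ack,req,ok]
After 12 (process(A)): A:[resp,final] B:[ack,req,ok]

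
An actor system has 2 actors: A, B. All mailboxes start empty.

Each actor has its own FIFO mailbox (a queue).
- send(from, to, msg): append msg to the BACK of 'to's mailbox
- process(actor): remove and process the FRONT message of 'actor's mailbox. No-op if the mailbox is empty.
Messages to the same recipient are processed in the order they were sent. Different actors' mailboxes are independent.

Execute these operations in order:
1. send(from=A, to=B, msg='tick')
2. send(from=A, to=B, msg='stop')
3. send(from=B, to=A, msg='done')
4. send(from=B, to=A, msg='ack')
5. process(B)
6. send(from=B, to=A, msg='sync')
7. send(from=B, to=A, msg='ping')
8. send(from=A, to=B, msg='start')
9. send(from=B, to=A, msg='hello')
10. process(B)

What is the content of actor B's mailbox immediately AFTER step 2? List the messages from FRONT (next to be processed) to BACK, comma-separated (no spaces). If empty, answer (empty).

After 1 (send(from=A, to=B, msg='tick')): A:[] B:[tick]
After 2 (send(from=A, to=B, msg='stop')): A:[] B:[tick,stop]

tick,stop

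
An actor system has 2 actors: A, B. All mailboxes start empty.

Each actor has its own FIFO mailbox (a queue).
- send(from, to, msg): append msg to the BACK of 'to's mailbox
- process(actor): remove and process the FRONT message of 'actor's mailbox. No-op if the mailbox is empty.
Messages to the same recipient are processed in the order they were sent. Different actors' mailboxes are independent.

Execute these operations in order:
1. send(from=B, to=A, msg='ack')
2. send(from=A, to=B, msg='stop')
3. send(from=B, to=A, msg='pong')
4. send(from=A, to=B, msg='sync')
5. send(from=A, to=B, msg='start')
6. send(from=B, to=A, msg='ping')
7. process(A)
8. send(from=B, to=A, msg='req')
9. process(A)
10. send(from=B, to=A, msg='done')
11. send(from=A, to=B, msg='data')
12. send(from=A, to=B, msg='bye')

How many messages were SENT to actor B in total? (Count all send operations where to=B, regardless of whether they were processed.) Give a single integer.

After 1 (send(from=B, to=A, msg='ack')): A:[ack] B:[]
After 2 (send(from=A, to=B, msg='stop')): A:[ack] B:[stop]
After 3 (send(from=B, to=A, msg='pong')): A:[ack,pong] B:[stop]
After 4 (send(from=A, to=B, msg='sync')): A:[ack,pong] B:[stop,sync]
After 5 (send(from=A, to=B, msg='start')): A:[ack,pong] B:[stop,sync,start]
After 6 (send(from=B, to=A, msg='ping')): A:[ack,pong,ping] B:[stop,sync,start]
After 7 (process(A)): A:[pong,ping] B:[stop,sync,start]
After 8 (send(from=B, to=A, msg='req')): A:[pong,ping,req] B:[stop,sync,start]
After 9 (process(A)): A:[ping,req] B:[stop,sync,start]
After 10 (send(from=B, to=A, msg='done')): A:[ping,req,done] B:[stop,sync,start]
After 11 (send(from=A, to=B, msg='data')): A:[ping,req,done] B:[stop,sync,start,data]
After 12 (send(from=A, to=B, msg='bye')): A:[ping,req,done] B:[stop,sync,start,data,bye]

Answer: 5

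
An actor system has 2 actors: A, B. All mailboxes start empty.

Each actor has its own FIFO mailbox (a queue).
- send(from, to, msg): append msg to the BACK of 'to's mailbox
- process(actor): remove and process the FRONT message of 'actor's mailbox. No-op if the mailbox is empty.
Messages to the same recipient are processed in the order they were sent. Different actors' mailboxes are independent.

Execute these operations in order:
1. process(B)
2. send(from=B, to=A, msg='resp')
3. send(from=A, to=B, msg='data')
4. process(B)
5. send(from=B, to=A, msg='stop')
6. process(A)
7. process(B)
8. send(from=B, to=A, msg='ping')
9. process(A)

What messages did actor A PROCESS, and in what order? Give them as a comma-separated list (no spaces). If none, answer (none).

Answer: resp,stop

Derivation:
After 1 (process(B)): A:[] B:[]
After 2 (send(from=B, to=A, msg='resp')): A:[resp] B:[]
After 3 (send(from=A, to=B, msg='data')): A:[resp] B:[data]
After 4 (process(B)): A:[resp] B:[]
After 5 (send(from=B, to=A, msg='stop')): A:[resp,stop] B:[]
After 6 (process(A)): A:[stop] B:[]
After 7 (process(B)): A:[stop] B:[]
After 8 (send(from=B, to=A, msg='ping')): A:[stop,ping] B:[]
After 9 (process(A)): A:[ping] B:[]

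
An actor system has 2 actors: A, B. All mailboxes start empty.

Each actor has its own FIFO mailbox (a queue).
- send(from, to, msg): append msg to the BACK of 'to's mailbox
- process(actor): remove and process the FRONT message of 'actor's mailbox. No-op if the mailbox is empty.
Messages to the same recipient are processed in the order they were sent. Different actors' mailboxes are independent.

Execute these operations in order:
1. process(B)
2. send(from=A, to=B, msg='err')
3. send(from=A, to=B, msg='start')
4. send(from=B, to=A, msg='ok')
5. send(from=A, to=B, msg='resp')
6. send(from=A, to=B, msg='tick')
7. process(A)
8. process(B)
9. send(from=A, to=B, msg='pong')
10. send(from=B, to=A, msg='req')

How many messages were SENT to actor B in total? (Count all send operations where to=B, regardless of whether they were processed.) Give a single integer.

Answer: 5

Derivation:
After 1 (process(B)): A:[] B:[]
After 2 (send(from=A, to=B, msg='err')): A:[] B:[err]
After 3 (send(from=A, to=B, msg='start')): A:[] B:[err,start]
After 4 (send(from=B, to=A, msg='ok')): A:[ok] B:[err,start]
After 5 (send(from=A, to=B, msg='resp')): A:[ok] B:[err,start,resp]
After 6 (send(from=A, to=B, msg='tick')): A:[ok] B:[err,start,resp,tick]
After 7 (process(A)): A:[] B:[err,start,resp,tick]
After 8 (process(B)): A:[] B:[start,resp,tick]
After 9 (send(from=A, to=B, msg='pong')): A:[] B:[start,resp,tick,pong]
After 10 (send(from=B, to=A, msg='req')): A:[req] B:[start,resp,tick,pong]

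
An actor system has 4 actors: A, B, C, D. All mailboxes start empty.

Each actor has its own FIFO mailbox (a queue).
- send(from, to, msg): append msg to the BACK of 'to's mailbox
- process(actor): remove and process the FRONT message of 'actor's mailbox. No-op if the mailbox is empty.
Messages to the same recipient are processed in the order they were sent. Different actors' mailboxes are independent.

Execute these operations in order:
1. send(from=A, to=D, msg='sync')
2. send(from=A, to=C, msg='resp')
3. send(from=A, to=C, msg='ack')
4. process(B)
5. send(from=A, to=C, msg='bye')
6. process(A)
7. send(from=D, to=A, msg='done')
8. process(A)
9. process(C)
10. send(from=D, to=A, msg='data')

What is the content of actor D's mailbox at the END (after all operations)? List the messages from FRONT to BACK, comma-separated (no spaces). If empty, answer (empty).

Answer: sync

Derivation:
After 1 (send(from=A, to=D, msg='sync')): A:[] B:[] C:[] D:[sync]
After 2 (send(from=A, to=C, msg='resp')): A:[] B:[] C:[resp] D:[sync]
After 3 (send(from=A, to=C, msg='ack')): A:[] B:[] C:[resp,ack] D:[sync]
After 4 (process(B)): A:[] B:[] C:[resp,ack] D:[sync]
After 5 (send(from=A, to=C, msg='bye')): A:[] B:[] C:[resp,ack,bye] D:[sync]
After 6 (process(A)): A:[] B:[] C:[resp,ack,bye] D:[sync]
After 7 (send(from=D, to=A, msg='done')): A:[done] B:[] C:[resp,ack,bye] D:[sync]
After 8 (process(A)): A:[] B:[] C:[resp,ack,bye] D:[sync]
After 9 (process(C)): A:[] B:[] C:[ack,bye] D:[sync]
After 10 (send(from=D, to=A, msg='data')): A:[data] B:[] C:[ack,bye] D:[sync]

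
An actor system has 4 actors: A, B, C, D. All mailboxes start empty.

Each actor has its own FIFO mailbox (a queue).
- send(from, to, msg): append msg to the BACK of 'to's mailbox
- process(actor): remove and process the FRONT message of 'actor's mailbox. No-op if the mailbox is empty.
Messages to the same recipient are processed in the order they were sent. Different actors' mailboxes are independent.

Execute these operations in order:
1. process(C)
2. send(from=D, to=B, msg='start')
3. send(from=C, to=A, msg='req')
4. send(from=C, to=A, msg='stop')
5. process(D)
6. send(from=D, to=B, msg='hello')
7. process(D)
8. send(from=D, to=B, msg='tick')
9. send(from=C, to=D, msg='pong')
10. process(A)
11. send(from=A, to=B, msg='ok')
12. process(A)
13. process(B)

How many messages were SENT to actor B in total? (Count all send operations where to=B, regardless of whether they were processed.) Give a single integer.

Answer: 4

Derivation:
After 1 (process(C)): A:[] B:[] C:[] D:[]
After 2 (send(from=D, to=B, msg='start')): A:[] B:[start] C:[] D:[]
After 3 (send(from=C, to=A, msg='req')): A:[req] B:[start] C:[] D:[]
After 4 (send(from=C, to=A, msg='stop')): A:[req,stop] B:[start] C:[] D:[]
After 5 (process(D)): A:[req,stop] B:[start] C:[] D:[]
After 6 (send(from=D, to=B, msg='hello')): A:[req,stop] B:[start,hello] C:[] D:[]
After 7 (process(D)): A:[req,stop] B:[start,hello] C:[] D:[]
After 8 (send(from=D, to=B, msg='tick')): A:[req,stop] B:[start,hello,tick] C:[] D:[]
After 9 (send(from=C, to=D, msg='pong')): A:[req,stop] B:[start,hello,tick] C:[] D:[pong]
After 10 (process(A)): A:[stop] B:[start,hello,tick] C:[] D:[pong]
After 11 (send(from=A, to=B, msg='ok')): A:[stop] B:[start,hello,tick,ok] C:[] D:[pong]
After 12 (process(A)): A:[] B:[start,hello,tick,ok] C:[] D:[pong]
After 13 (process(B)): A:[] B:[hello,tick,ok] C:[] D:[pong]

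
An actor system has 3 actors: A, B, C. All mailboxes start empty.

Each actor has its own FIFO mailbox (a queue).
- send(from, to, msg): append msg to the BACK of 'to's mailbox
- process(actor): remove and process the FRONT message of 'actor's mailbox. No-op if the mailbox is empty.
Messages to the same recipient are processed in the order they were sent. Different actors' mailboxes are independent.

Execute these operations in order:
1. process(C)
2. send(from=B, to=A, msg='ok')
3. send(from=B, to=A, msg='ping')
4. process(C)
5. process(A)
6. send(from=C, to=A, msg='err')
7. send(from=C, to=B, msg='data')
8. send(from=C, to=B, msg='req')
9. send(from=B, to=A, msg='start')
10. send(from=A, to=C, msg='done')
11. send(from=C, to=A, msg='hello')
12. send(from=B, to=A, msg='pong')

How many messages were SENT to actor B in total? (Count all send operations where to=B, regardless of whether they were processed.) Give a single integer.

After 1 (process(C)): A:[] B:[] C:[]
After 2 (send(from=B, to=A, msg='ok')): A:[ok] B:[] C:[]
After 3 (send(from=B, to=A, msg='ping')): A:[ok,ping] B:[] C:[]
After 4 (process(C)): A:[ok,ping] B:[] C:[]
After 5 (process(A)): A:[ping] B:[] C:[]
After 6 (send(from=C, to=A, msg='err')): A:[ping,err] B:[] C:[]
After 7 (send(from=C, to=B, msg='data')): A:[ping,err] B:[data] C:[]
After 8 (send(from=C, to=B, msg='req')): A:[ping,err] B:[data,req] C:[]
After 9 (send(from=B, to=A, msg='start')): A:[ping,err,start] B:[data,req] C:[]
After 10 (send(from=A, to=C, msg='done')): A:[ping,err,start] B:[data,req] C:[done]
After 11 (send(from=C, to=A, msg='hello')): A:[ping,err,start,hello] B:[data,req] C:[done]
After 12 (send(from=B, to=A, msg='pong')): A:[ping,err,start,hello,pong] B:[data,req] C:[done]

Answer: 2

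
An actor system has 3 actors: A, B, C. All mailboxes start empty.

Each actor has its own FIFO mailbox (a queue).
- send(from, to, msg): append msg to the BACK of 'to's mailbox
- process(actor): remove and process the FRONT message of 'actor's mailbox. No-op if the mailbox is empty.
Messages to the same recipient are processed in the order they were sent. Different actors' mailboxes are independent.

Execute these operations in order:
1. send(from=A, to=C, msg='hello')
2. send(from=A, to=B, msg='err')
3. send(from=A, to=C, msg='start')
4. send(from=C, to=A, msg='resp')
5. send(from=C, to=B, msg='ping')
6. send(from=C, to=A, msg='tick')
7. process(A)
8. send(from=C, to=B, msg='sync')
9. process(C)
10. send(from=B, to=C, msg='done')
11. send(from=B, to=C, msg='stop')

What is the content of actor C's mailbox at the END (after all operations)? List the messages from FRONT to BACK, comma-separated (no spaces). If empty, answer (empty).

After 1 (send(from=A, to=C, msg='hello')): A:[] B:[] C:[hello]
After 2 (send(from=A, to=B, msg='err')): A:[] B:[err] C:[hello]
After 3 (send(from=A, to=C, msg='start')): A:[] B:[err] C:[hello,start]
After 4 (send(from=C, to=A, msg='resp')): A:[resp] B:[err] C:[hello,start]
After 5 (send(from=C, to=B, msg='ping')): A:[resp] B:[err,ping] C:[hello,start]
After 6 (send(from=C, to=A, msg='tick')): A:[resp,tick] B:[err,ping] C:[hello,start]
After 7 (process(A)): A:[tick] B:[err,ping] C:[hello,start]
After 8 (send(from=C, to=B, msg='sync')): A:[tick] B:[err,ping,sync] C:[hello,start]
After 9 (process(C)): A:[tick] B:[err,ping,sync] C:[start]
After 10 (send(from=B, to=C, msg='done')): A:[tick] B:[err,ping,sync] C:[start,done]
After 11 (send(from=B, to=C, msg='stop')): A:[tick] B:[err,ping,sync] C:[start,done,stop]

Answer: start,done,stop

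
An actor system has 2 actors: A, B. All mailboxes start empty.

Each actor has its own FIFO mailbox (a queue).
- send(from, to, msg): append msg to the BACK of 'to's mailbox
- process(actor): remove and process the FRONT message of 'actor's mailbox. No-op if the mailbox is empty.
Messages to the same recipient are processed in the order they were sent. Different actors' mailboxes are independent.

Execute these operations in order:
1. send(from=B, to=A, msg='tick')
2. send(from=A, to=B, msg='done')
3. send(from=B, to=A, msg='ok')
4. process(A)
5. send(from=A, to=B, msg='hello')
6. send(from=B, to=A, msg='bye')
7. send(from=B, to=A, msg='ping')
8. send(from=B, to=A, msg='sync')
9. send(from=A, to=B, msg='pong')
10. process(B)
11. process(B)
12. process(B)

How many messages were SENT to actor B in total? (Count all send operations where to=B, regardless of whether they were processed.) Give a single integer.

After 1 (send(from=B, to=A, msg='tick')): A:[tick] B:[]
After 2 (send(from=A, to=B, msg='done')): A:[tick] B:[done]
After 3 (send(from=B, to=A, msg='ok')): A:[tick,ok] B:[done]
After 4 (process(A)): A:[ok] B:[done]
After 5 (send(from=A, to=B, msg='hello')): A:[ok] B:[done,hello]
After 6 (send(from=B, to=A, msg='bye')): A:[ok,bye] B:[done,hello]
After 7 (send(from=B, to=A, msg='ping')): A:[ok,bye,ping] B:[done,hello]
After 8 (send(from=B, to=A, msg='sync')): A:[ok,bye,ping,sync] B:[done,hello]
After 9 (send(from=A, to=B, msg='pong')): A:[ok,bye,ping,sync] B:[done,hello,pong]
After 10 (process(B)): A:[ok,bye,ping,sync] B:[hello,pong]
After 11 (process(B)): A:[ok,bye,ping,sync] B:[pong]
After 12 (process(B)): A:[ok,bye,ping,sync] B:[]

Answer: 3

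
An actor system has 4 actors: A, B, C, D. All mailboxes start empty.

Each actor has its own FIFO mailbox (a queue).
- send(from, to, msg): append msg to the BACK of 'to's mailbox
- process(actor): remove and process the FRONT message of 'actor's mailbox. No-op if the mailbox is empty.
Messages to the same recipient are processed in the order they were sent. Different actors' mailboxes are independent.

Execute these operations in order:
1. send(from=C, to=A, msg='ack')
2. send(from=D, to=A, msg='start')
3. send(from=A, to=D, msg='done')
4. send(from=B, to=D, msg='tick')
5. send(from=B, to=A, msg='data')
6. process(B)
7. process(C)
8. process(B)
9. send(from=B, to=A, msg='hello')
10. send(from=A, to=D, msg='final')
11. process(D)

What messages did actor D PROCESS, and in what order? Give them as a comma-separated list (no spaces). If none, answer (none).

After 1 (send(from=C, to=A, msg='ack')): A:[ack] B:[] C:[] D:[]
After 2 (send(from=D, to=A, msg='start')): A:[ack,start] B:[] C:[] D:[]
After 3 (send(from=A, to=D, msg='done')): A:[ack,start] B:[] C:[] D:[done]
After 4 (send(from=B, to=D, msg='tick')): A:[ack,start] B:[] C:[] D:[done,tick]
After 5 (send(from=B, to=A, msg='data')): A:[ack,start,data] B:[] C:[] D:[done,tick]
After 6 (process(B)): A:[ack,start,data] B:[] C:[] D:[done,tick]
After 7 (process(C)): A:[ack,start,data] B:[] C:[] D:[done,tick]
After 8 (process(B)): A:[ack,start,data] B:[] C:[] D:[done,tick]
After 9 (send(from=B, to=A, msg='hello')): A:[ack,start,data,hello] B:[] C:[] D:[done,tick]
After 10 (send(from=A, to=D, msg='final')): A:[ack,start,data,hello] B:[] C:[] D:[done,tick,final]
After 11 (process(D)): A:[ack,start,data,hello] B:[] C:[] D:[tick,final]

Answer: done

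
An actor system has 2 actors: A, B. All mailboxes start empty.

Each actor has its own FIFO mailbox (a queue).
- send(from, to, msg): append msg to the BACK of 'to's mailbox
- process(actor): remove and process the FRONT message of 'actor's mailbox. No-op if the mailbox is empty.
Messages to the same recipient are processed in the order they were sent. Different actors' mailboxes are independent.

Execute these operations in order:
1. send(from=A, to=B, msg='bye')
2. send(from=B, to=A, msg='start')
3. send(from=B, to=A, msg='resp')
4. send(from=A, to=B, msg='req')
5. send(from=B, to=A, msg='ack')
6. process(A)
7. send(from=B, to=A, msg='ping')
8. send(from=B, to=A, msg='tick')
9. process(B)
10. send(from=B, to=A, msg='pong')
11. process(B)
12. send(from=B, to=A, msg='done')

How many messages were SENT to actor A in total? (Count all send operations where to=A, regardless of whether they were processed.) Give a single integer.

Answer: 7

Derivation:
After 1 (send(from=A, to=B, msg='bye')): A:[] B:[bye]
After 2 (send(from=B, to=A, msg='start')): A:[start] B:[bye]
After 3 (send(from=B, to=A, msg='resp')): A:[start,resp] B:[bye]
After 4 (send(from=A, to=B, msg='req')): A:[start,resp] B:[bye,req]
After 5 (send(from=B, to=A, msg='ack')): A:[start,resp,ack] B:[bye,req]
After 6 (process(A)): A:[resp,ack] B:[bye,req]
After 7 (send(from=B, to=A, msg='ping')): A:[resp,ack,ping] B:[bye,req]
After 8 (send(from=B, to=A, msg='tick')): A:[resp,ack,ping,tick] B:[bye,req]
After 9 (process(B)): A:[resp,ack,ping,tick] B:[req]
After 10 (send(from=B, to=A, msg='pong')): A:[resp,ack,ping,tick,pong] B:[req]
After 11 (process(B)): A:[resp,ack,ping,tick,pong] B:[]
After 12 (send(from=B, to=A, msg='done')): A:[resp,ack,ping,tick,pong,done] B:[]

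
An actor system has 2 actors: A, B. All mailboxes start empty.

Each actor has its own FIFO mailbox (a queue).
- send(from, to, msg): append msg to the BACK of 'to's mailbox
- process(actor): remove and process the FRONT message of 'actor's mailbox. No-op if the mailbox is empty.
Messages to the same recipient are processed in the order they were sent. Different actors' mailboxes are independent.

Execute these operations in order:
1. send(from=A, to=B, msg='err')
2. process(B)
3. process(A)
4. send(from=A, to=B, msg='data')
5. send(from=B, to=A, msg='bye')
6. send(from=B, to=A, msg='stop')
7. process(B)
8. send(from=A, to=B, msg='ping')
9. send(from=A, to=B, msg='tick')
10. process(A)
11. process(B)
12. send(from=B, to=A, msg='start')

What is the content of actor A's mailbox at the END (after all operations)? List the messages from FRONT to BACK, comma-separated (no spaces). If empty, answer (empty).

After 1 (send(from=A, to=B, msg='err')): A:[] B:[err]
After 2 (process(B)): A:[] B:[]
After 3 (process(A)): A:[] B:[]
After 4 (send(from=A, to=B, msg='data')): A:[] B:[data]
After 5 (send(from=B, to=A, msg='bye')): A:[bye] B:[data]
After 6 (send(from=B, to=A, msg='stop')): A:[bye,stop] B:[data]
After 7 (process(B)): A:[bye,stop] B:[]
After 8 (send(from=A, to=B, msg='ping')): A:[bye,stop] B:[ping]
After 9 (send(from=A, to=B, msg='tick')): A:[bye,stop] B:[ping,tick]
After 10 (process(A)): A:[stop] B:[ping,tick]
After 11 (process(B)): A:[stop] B:[tick]
After 12 (send(from=B, to=A, msg='start')): A:[stop,start] B:[tick]

Answer: stop,start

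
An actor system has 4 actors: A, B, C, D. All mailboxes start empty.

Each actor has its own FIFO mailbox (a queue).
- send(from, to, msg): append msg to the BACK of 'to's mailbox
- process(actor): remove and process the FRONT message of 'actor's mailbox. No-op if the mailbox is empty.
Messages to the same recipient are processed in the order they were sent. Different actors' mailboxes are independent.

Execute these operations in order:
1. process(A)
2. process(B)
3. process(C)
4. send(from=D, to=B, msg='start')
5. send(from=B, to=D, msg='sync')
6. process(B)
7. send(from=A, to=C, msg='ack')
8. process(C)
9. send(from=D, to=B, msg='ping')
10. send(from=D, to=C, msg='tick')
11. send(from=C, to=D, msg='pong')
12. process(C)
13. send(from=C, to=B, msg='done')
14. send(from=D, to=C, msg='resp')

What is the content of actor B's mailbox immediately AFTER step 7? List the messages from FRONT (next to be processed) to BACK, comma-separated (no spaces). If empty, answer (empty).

After 1 (process(A)): A:[] B:[] C:[] D:[]
After 2 (process(B)): A:[] B:[] C:[] D:[]
After 3 (process(C)): A:[] B:[] C:[] D:[]
After 4 (send(from=D, to=B, msg='start')): A:[] B:[start] C:[] D:[]
After 5 (send(from=B, to=D, msg='sync')): A:[] B:[start] C:[] D:[sync]
After 6 (process(B)): A:[] B:[] C:[] D:[sync]
After 7 (send(from=A, to=C, msg='ack')): A:[] B:[] C:[ack] D:[sync]

(empty)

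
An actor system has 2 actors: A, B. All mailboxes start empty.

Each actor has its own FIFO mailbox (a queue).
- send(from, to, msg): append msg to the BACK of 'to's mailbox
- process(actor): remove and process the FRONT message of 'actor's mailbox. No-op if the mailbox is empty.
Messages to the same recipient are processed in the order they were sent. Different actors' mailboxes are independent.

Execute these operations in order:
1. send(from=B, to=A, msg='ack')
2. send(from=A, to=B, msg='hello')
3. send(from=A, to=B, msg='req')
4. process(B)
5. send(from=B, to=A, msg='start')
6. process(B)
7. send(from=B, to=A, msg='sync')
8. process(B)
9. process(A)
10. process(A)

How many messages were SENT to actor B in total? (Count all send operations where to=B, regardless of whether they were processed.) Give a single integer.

After 1 (send(from=B, to=A, msg='ack')): A:[ack] B:[]
After 2 (send(from=A, to=B, msg='hello')): A:[ack] B:[hello]
After 3 (send(from=A, to=B, msg='req')): A:[ack] B:[hello,req]
After 4 (process(B)): A:[ack] B:[req]
After 5 (send(from=B, to=A, msg='start')): A:[ack,start] B:[req]
After 6 (process(B)): A:[ack,start] B:[]
After 7 (send(from=B, to=A, msg='sync')): A:[ack,start,sync] B:[]
After 8 (process(B)): A:[ack,start,sync] B:[]
After 9 (process(A)): A:[start,sync] B:[]
After 10 (process(A)): A:[sync] B:[]

Answer: 2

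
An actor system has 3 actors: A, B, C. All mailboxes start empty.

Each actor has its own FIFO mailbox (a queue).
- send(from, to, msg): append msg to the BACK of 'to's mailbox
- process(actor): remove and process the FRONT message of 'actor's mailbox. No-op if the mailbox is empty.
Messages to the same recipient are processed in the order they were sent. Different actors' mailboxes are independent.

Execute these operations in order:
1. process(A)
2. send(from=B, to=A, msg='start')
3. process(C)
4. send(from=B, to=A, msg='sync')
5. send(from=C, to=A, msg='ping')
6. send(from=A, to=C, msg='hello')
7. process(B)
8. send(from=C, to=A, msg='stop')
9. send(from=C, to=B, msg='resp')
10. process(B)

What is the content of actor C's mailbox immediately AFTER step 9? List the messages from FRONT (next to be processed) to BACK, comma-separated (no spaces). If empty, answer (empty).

After 1 (process(A)): A:[] B:[] C:[]
After 2 (send(from=B, to=A, msg='start')): A:[start] B:[] C:[]
After 3 (process(C)): A:[start] B:[] C:[]
After 4 (send(from=B, to=A, msg='sync')): A:[start,sync] B:[] C:[]
After 5 (send(from=C, to=A, msg='ping')): A:[start,sync,ping] B:[] C:[]
After 6 (send(from=A, to=C, msg='hello')): A:[start,sync,ping] B:[] C:[hello]
After 7 (process(B)): A:[start,sync,ping] B:[] C:[hello]
After 8 (send(from=C, to=A, msg='stop')): A:[start,sync,ping,stop] B:[] C:[hello]
After 9 (send(from=C, to=B, msg='resp')): A:[start,sync,ping,stop] B:[resp] C:[hello]

hello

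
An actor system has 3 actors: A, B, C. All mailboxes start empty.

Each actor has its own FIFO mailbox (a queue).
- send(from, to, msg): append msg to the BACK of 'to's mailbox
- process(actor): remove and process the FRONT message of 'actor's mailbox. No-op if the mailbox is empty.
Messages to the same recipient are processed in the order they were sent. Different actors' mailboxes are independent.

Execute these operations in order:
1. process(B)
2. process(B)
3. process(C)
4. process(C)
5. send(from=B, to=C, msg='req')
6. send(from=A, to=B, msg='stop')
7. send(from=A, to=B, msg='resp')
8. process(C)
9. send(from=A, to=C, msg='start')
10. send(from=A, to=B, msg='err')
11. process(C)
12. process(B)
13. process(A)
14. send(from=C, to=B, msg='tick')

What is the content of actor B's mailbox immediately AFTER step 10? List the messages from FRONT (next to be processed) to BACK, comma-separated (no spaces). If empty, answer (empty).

After 1 (process(B)): A:[] B:[] C:[]
After 2 (process(B)): A:[] B:[] C:[]
After 3 (process(C)): A:[] B:[] C:[]
After 4 (process(C)): A:[] B:[] C:[]
After 5 (send(from=B, to=C, msg='req')): A:[] B:[] C:[req]
After 6 (send(from=A, to=B, msg='stop')): A:[] B:[stop] C:[req]
After 7 (send(from=A, to=B, msg='resp')): A:[] B:[stop,resp] C:[req]
After 8 (process(C)): A:[] B:[stop,resp] C:[]
After 9 (send(from=A, to=C, msg='start')): A:[] B:[stop,resp] C:[start]
After 10 (send(from=A, to=B, msg='err')): A:[] B:[stop,resp,err] C:[start]

stop,resp,err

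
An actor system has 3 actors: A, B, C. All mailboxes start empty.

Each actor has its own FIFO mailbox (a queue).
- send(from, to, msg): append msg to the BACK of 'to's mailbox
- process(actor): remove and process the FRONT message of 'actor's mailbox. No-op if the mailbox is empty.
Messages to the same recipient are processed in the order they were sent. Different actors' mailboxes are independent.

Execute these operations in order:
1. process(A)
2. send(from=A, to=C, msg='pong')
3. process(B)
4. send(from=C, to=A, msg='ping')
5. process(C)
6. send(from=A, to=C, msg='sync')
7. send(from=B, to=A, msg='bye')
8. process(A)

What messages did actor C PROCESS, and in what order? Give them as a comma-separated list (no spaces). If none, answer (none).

After 1 (process(A)): A:[] B:[] C:[]
After 2 (send(from=A, to=C, msg='pong')): A:[] B:[] C:[pong]
After 3 (process(B)): A:[] B:[] C:[pong]
After 4 (send(from=C, to=A, msg='ping')): A:[ping] B:[] C:[pong]
After 5 (process(C)): A:[ping] B:[] C:[]
After 6 (send(from=A, to=C, msg='sync')): A:[ping] B:[] C:[sync]
After 7 (send(from=B, to=A, msg='bye')): A:[ping,bye] B:[] C:[sync]
After 8 (process(A)): A:[bye] B:[] C:[sync]

Answer: pong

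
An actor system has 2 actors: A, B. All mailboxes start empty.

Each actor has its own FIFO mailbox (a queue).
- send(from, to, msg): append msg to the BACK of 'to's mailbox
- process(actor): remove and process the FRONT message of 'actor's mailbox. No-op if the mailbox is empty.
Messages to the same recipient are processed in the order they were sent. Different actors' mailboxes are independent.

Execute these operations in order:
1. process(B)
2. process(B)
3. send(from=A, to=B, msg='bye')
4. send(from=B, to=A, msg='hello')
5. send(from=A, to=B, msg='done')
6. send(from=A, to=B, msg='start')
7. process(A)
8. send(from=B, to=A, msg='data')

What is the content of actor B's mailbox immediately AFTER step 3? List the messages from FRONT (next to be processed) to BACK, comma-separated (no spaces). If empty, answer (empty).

After 1 (process(B)): A:[] B:[]
After 2 (process(B)): A:[] B:[]
After 3 (send(from=A, to=B, msg='bye')): A:[] B:[bye]

bye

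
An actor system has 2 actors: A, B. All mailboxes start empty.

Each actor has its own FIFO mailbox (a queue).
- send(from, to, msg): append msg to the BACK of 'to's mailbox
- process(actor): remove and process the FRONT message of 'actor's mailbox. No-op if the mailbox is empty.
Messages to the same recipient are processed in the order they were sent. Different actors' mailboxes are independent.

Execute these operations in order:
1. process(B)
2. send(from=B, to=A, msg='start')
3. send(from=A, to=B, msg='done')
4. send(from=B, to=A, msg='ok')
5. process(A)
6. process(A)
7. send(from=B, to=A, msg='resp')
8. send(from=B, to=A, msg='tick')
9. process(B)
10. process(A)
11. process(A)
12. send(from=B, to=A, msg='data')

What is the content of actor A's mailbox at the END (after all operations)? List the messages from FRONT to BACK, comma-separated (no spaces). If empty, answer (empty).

Answer: data

Derivation:
After 1 (process(B)): A:[] B:[]
After 2 (send(from=B, to=A, msg='start')): A:[start] B:[]
After 3 (send(from=A, to=B, msg='done')): A:[start] B:[done]
After 4 (send(from=B, to=A, msg='ok')): A:[start,ok] B:[done]
After 5 (process(A)): A:[ok] B:[done]
After 6 (process(A)): A:[] B:[done]
After 7 (send(from=B, to=A, msg='resp')): A:[resp] B:[done]
After 8 (send(from=B, to=A, msg='tick')): A:[resp,tick] B:[done]
After 9 (process(B)): A:[resp,tick] B:[]
After 10 (process(A)): A:[tick] B:[]
After 11 (process(A)): A:[] B:[]
After 12 (send(from=B, to=A, msg='data')): A:[data] B:[]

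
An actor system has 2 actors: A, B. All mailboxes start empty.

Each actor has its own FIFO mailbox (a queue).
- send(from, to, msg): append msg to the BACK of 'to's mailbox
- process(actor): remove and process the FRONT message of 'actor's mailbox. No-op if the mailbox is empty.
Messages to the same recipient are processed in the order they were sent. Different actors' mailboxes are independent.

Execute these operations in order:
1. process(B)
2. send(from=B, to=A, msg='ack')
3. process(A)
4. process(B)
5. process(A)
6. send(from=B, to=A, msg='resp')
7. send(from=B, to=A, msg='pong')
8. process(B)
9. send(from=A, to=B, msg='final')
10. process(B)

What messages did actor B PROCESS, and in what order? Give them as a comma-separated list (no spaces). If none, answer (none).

After 1 (process(B)): A:[] B:[]
After 2 (send(from=B, to=A, msg='ack')): A:[ack] B:[]
After 3 (process(A)): A:[] B:[]
After 4 (process(B)): A:[] B:[]
After 5 (process(A)): A:[] B:[]
After 6 (send(from=B, to=A, msg='resp')): A:[resp] B:[]
After 7 (send(from=B, to=A, msg='pong')): A:[resp,pong] B:[]
After 8 (process(B)): A:[resp,pong] B:[]
After 9 (send(from=A, to=B, msg='final')): A:[resp,pong] B:[final]
After 10 (process(B)): A:[resp,pong] B:[]

Answer: final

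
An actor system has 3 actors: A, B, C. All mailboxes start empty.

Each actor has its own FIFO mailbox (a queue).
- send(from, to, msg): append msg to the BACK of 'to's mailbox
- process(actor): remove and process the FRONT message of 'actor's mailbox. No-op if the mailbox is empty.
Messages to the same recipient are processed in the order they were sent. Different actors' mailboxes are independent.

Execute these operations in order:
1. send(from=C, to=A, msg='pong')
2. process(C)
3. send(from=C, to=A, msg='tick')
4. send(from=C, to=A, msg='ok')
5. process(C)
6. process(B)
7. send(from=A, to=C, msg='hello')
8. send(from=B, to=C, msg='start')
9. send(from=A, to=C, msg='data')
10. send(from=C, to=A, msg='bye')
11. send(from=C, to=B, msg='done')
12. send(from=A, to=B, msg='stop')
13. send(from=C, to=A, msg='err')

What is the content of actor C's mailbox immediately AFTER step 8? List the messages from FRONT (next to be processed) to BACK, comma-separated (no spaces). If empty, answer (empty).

After 1 (send(from=C, to=A, msg='pong')): A:[pong] B:[] C:[]
After 2 (process(C)): A:[pong] B:[] C:[]
After 3 (send(from=C, to=A, msg='tick')): A:[pong,tick] B:[] C:[]
After 4 (send(from=C, to=A, msg='ok')): A:[pong,tick,ok] B:[] C:[]
After 5 (process(C)): A:[pong,tick,ok] B:[] C:[]
After 6 (process(B)): A:[pong,tick,ok] B:[] C:[]
After 7 (send(from=A, to=C, msg='hello')): A:[pong,tick,ok] B:[] C:[hello]
After 8 (send(from=B, to=C, msg='start')): A:[pong,tick,ok] B:[] C:[hello,start]

hello,start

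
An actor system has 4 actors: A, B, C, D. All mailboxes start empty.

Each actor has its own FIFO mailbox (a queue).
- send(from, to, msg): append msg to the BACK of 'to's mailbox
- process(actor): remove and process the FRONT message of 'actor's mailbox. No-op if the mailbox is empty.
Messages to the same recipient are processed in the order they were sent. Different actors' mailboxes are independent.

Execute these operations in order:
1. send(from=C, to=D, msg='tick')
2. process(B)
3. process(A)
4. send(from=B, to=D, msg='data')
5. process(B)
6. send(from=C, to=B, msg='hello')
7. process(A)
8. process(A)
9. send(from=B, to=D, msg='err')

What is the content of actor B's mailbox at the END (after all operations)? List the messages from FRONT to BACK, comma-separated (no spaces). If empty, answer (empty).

Answer: hello

Derivation:
After 1 (send(from=C, to=D, msg='tick')): A:[] B:[] C:[] D:[tick]
After 2 (process(B)): A:[] B:[] C:[] D:[tick]
After 3 (process(A)): A:[] B:[] C:[] D:[tick]
After 4 (send(from=B, to=D, msg='data')): A:[] B:[] C:[] D:[tick,data]
After 5 (process(B)): A:[] B:[] C:[] D:[tick,data]
After 6 (send(from=C, to=B, msg='hello')): A:[] B:[hello] C:[] D:[tick,data]
After 7 (process(A)): A:[] B:[hello] C:[] D:[tick,data]
After 8 (process(A)): A:[] B:[hello] C:[] D:[tick,data]
After 9 (send(from=B, to=D, msg='err')): A:[] B:[hello] C:[] D:[tick,data,err]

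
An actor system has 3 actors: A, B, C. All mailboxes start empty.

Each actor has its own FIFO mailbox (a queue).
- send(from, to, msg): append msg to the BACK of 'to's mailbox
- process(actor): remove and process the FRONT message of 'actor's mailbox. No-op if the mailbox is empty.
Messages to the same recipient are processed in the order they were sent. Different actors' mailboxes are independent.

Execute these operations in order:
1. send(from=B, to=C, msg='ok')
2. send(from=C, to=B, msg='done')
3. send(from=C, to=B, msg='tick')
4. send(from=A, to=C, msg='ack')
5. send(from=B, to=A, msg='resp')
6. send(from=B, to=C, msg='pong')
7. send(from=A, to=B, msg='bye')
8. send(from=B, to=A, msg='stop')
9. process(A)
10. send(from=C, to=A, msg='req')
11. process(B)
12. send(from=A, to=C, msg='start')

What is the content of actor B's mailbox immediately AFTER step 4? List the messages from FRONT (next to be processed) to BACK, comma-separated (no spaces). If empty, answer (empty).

After 1 (send(from=B, to=C, msg='ok')): A:[] B:[] C:[ok]
After 2 (send(from=C, to=B, msg='done')): A:[] B:[done] C:[ok]
After 3 (send(from=C, to=B, msg='tick')): A:[] B:[done,tick] C:[ok]
After 4 (send(from=A, to=C, msg='ack')): A:[] B:[done,tick] C:[ok,ack]

done,tick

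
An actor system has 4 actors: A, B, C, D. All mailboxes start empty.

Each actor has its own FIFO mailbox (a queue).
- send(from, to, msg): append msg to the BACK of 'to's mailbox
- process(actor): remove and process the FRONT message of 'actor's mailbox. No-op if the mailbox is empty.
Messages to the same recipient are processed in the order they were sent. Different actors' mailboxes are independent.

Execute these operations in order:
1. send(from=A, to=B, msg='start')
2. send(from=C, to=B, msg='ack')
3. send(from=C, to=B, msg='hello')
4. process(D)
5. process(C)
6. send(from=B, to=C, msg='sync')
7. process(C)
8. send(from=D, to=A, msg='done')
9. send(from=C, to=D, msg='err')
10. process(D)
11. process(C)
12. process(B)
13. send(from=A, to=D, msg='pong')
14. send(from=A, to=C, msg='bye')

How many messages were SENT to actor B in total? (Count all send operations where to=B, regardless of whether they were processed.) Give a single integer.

After 1 (send(from=A, to=B, msg='start')): A:[] B:[start] C:[] D:[]
After 2 (send(from=C, to=B, msg='ack')): A:[] B:[start,ack] C:[] D:[]
After 3 (send(from=C, to=B, msg='hello')): A:[] B:[start,ack,hello] C:[] D:[]
After 4 (process(D)): A:[] B:[start,ack,hello] C:[] D:[]
After 5 (process(C)): A:[] B:[start,ack,hello] C:[] D:[]
After 6 (send(from=B, to=C, msg='sync')): A:[] B:[start,ack,hello] C:[sync] D:[]
After 7 (process(C)): A:[] B:[start,ack,hello] C:[] D:[]
After 8 (send(from=D, to=A, msg='done')): A:[done] B:[start,ack,hello] C:[] D:[]
After 9 (send(from=C, to=D, msg='err')): A:[done] B:[start,ack,hello] C:[] D:[err]
After 10 (process(D)): A:[done] B:[start,ack,hello] C:[] D:[]
After 11 (process(C)): A:[done] B:[start,ack,hello] C:[] D:[]
After 12 (process(B)): A:[done] B:[ack,hello] C:[] D:[]
After 13 (send(from=A, to=D, msg='pong')): A:[done] B:[ack,hello] C:[] D:[pong]
After 14 (send(from=A, to=C, msg='bye')): A:[done] B:[ack,hello] C:[bye] D:[pong]

Answer: 3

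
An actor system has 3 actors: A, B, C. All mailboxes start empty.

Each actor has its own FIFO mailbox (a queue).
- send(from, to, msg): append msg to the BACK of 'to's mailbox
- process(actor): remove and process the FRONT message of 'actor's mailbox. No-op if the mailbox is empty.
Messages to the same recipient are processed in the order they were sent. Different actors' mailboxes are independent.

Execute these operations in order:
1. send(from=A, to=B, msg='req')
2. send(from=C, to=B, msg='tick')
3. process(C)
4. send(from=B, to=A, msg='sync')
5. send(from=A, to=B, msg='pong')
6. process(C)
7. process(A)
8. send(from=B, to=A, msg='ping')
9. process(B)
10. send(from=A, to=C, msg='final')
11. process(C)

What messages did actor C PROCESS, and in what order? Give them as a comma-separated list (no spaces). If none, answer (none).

Answer: final

Derivation:
After 1 (send(from=A, to=B, msg='req')): A:[] B:[req] C:[]
After 2 (send(from=C, to=B, msg='tick')): A:[] B:[req,tick] C:[]
After 3 (process(C)): A:[] B:[req,tick] C:[]
After 4 (send(from=B, to=A, msg='sync')): A:[sync] B:[req,tick] C:[]
After 5 (send(from=A, to=B, msg='pong')): A:[sync] B:[req,tick,pong] C:[]
After 6 (process(C)): A:[sync] B:[req,tick,pong] C:[]
After 7 (process(A)): A:[] B:[req,tick,pong] C:[]
After 8 (send(from=B, to=A, msg='ping')): A:[ping] B:[req,tick,pong] C:[]
After 9 (process(B)): A:[ping] B:[tick,pong] C:[]
After 10 (send(from=A, to=C, msg='final')): A:[ping] B:[tick,pong] C:[final]
After 11 (process(C)): A:[ping] B:[tick,pong] C:[]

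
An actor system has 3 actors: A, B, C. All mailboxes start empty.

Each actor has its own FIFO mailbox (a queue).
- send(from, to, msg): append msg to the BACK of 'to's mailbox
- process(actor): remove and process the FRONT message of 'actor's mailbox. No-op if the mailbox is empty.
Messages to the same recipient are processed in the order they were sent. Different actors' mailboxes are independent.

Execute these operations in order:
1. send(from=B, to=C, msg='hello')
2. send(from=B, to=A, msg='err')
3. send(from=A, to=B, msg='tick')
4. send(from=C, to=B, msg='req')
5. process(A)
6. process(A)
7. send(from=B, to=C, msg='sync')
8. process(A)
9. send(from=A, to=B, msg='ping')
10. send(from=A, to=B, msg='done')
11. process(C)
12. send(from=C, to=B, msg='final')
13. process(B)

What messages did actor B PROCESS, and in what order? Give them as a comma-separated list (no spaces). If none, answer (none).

Answer: tick

Derivation:
After 1 (send(from=B, to=C, msg='hello')): A:[] B:[] C:[hello]
After 2 (send(from=B, to=A, msg='err')): A:[err] B:[] C:[hello]
After 3 (send(from=A, to=B, msg='tick')): A:[err] B:[tick] C:[hello]
After 4 (send(from=C, to=B, msg='req')): A:[err] B:[tick,req] C:[hello]
After 5 (process(A)): A:[] B:[tick,req] C:[hello]
After 6 (process(A)): A:[] B:[tick,req] C:[hello]
After 7 (send(from=B, to=C, msg='sync')): A:[] B:[tick,req] C:[hello,sync]
After 8 (process(A)): A:[] B:[tick,req] C:[hello,sync]
After 9 (send(from=A, to=B, msg='ping')): A:[] B:[tick,req,ping] C:[hello,sync]
After 10 (send(from=A, to=B, msg='done')): A:[] B:[tick,req,ping,done] C:[hello,sync]
After 11 (process(C)): A:[] B:[tick,req,ping,done] C:[sync]
After 12 (send(from=C, to=B, msg='final')): A:[] B:[tick,req,ping,done,final] C:[sync]
After 13 (process(B)): A:[] B:[req,ping,done,final] C:[sync]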